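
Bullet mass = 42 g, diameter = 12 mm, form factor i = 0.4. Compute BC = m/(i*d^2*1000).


BC = m/(i*d^2*1000) = 42/(0.4 * 12^2 * 1000) = 0.0007292

0.0007292


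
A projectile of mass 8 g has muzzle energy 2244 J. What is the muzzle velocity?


v = sqrt(2*E/m) = sqrt(2*2244/0.008) = 749 m/s

749 m/s


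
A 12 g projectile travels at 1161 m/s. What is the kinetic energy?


E = 0.5*m*v^2 = 0.5*0.012*1161^2 = 8088 J

8088 J


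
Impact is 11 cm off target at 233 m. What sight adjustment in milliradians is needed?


1 mrad subtends 1 cm per 10 m of range, so adj = error_cm / (dist_m / 10) = 11 / (233/10) = 0.4721 mrad

0.4721 mrad


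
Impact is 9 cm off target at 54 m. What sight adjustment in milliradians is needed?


1 mrad subtends 1 cm per 10 m of range, so adj = error_cm / (dist_m / 10) = 9 / (54/10) = 1.667 mrad

1.667 mrad


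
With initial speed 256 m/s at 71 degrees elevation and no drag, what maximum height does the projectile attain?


H = (v0*sin(theta))^2 / (2g) = (256*sin(71°))^2 / (2*9.81) = 2986 m

2986 m


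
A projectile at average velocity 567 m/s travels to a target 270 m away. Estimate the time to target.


t = d/v = 270/567 = 0.4762 s

0.4762 s


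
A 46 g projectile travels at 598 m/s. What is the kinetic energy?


E = 0.5*m*v^2 = 0.5*0.046*598^2 = 8225 J

8225 J


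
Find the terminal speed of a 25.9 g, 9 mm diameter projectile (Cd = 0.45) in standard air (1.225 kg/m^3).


A = pi*(d/2)^2 = pi*(9/2000)^2 = 6.36173e-05 m^2
vt = sqrt(2mg/(Cd*rho*A)) = sqrt(2*0.0259*9.81/(0.45 * 1.225 * 6.36173e-05)) = 120.4 m/s

120.4 m/s


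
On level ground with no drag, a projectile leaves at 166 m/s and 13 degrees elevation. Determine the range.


R = v0^2 * sin(2*theta) / g = 166^2 * sin(2*13°) / 9.81 = 1231 m

1231 m


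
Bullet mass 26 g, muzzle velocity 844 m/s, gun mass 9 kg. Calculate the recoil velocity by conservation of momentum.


v_recoil = m_p * v_p / m_gun = 0.026 * 844 / 9 = 2.438 m/s

2.438 m/s


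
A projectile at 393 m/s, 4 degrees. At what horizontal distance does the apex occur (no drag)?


R = v0^2*sin(2*theta)/g = 393^2*sin(2*4°)/9.81 = 2191.15 m
apex_dist = R/2 = 2191.15/2 = 1096 m

1096 m


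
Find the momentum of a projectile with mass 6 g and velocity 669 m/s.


p = m*v = 0.006*669 = 4.014 kg·m/s

4.014 kg·m/s


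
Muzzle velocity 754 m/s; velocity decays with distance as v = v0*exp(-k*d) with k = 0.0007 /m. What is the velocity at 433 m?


v = v0*exp(-k*d) = 754*exp(-0.0007*433) = 556.8 m/s

556.8 m/s


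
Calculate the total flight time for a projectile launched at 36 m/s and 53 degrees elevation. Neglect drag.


T = 2*v0*sin(theta)/g = 2*36*sin(53°)/9.81 = 5.862 s

5.862 s


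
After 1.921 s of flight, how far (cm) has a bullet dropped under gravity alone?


drop = 0.5*g*t^2 = 0.5*9.81*1.921^2 = 18.1006 m ≈ 1810 cm

1810 cm


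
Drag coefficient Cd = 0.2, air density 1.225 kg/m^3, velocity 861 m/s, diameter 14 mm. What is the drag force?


A = pi*(d/2)^2 = pi*(14/2000)^2 = 1.53938e-04 m^2
Fd = 0.5*Cd*rho*A*v^2 = 0.5*0.2*1.225*1.53938e-04*861^2 = 13.98 N

13.98 N


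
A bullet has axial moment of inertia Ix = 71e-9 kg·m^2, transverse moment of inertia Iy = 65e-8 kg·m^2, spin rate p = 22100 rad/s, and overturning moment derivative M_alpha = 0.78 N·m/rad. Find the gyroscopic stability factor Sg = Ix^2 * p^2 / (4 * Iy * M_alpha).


Sg = Ix^2 * p^2 / (4 * Iy * M_alpha) = (71e-9)^2 * 22100^2 / (4 * 65e-8 * 0.78) = 1.214

1.214


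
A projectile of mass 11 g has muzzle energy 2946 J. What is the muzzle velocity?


v = sqrt(2*E/m) = sqrt(2*2946/0.011) = 731.9 m/s

731.9 m/s


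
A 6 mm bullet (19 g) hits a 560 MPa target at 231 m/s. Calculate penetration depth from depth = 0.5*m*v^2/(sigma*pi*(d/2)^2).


A = pi*(d/2)^2 = pi*(6/2)^2 = 28.2743 mm^2
E = 0.5*m*v^2 = 0.5*0.019*231^2 = 506.929 J
depth = E/(sigma*A) = 506.929 J / (560 MPa * 28.2743 mm^2) = 506.929/(560 * 28.2743) m = 0.032016 m ≈ 32.02 mm

32.02 mm


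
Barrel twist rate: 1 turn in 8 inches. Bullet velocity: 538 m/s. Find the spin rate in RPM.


twist_m = 8*0.0254 = 0.2032 m
spin = v/twist = 538/0.2032 = 2647.638 rev/s
RPM = spin*60 = 2647.638*60 ≈ 158858 RPM

158858 RPM


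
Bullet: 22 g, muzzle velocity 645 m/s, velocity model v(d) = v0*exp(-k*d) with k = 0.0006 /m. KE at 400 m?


v = v0*exp(-k*d) = 645*exp(-0.0006*400) = 507.375 m/s
E = 0.5*m*v^2 = 0.5*0.022*507.375^2 = 2832 J

2832 J


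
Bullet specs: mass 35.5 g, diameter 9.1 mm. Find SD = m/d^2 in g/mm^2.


SD = m/d^2 = 35.5/9.1^2 = 0.4287 g/mm^2

0.4287 g/mm^2


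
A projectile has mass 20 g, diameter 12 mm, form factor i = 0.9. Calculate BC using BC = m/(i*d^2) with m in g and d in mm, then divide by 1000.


BC = m/(i*d^2*1000) = 20/(0.9 * 12^2 * 1000) = 0.0001543

0.0001543


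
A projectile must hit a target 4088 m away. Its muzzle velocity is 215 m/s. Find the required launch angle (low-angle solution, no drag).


sin(2*theta) = R*g/v0^2 = 4088*9.81/215^2 = 0.867567, theta = arcsin(0.867567)/2 = 30.09°

30.09 degrees


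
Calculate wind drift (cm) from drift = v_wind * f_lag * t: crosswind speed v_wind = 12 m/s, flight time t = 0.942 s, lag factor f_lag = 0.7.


drift = v_wind * lag * t = 12 * 0.7 * 0.942 = 7.9128 m ≈ 791.3 cm

791.3 cm


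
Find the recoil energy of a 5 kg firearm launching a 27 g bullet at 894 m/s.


v_r = m_p*v_p/m_gun = 0.027*894/5 = 4.8276 m/s, E_r = 0.5*m_gun*v_r^2 = 0.5*5*4.8276^2 = 58.26 J

58.26 J


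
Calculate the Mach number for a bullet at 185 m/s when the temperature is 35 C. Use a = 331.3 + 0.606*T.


a = 331.3 + 0.606*(35) = 352.51 m/s
M = v/a = 185/352.51 = 0.5248

0.5248


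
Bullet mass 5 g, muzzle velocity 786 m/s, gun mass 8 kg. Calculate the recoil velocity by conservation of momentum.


v_recoil = m_p * v_p / m_gun = 0.005 * 786 / 8 = 0.4913 m/s

0.4913 m/s


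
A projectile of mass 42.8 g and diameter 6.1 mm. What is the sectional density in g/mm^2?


SD = m/d^2 = 42.8/6.1^2 = 1.15 g/mm^2

1.15 g/mm^2


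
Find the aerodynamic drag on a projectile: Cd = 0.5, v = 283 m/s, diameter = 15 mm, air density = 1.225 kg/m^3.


A = pi*(d/2)^2 = pi*(15/2000)^2 = 1.76715e-04 m^2
Fd = 0.5*Cd*rho*A*v^2 = 0.5*0.5*1.225*1.76715e-04*283^2 = 4.334 N

4.334 N


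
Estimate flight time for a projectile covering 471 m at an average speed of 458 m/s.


t = d/v = 471/458 = 1.028 s

1.028 s


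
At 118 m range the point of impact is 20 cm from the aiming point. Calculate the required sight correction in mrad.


1 mrad subtends 1 cm per 10 m of range, so adj = error_cm / (dist_m / 10) = 20 / (118/10) = 1.695 mrad

1.695 mrad


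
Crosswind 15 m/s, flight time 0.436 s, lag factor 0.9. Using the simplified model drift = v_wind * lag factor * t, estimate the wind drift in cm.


drift = v_wind * lag * t = 15 * 0.9 * 0.436 = 5.886 m ≈ 588.6 cm

588.6 cm


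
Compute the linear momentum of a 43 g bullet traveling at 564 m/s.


p = m*v = 0.043*564 = 24.25 kg·m/s

24.25 kg·m/s


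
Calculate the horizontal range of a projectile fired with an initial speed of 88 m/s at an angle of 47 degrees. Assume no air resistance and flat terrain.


R = v0^2 * sin(2*theta) / g = 88^2 * sin(2*47°) / 9.81 = 787.5 m

787.5 m


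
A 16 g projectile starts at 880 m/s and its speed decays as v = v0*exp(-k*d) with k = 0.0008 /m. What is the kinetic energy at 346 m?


v = v0*exp(-k*d) = 880*exp(-0.0008*346) = 667.221 m/s
E = 0.5*m*v^2 = 0.5*0.016*667.221^2 = 3561 J

3561 J


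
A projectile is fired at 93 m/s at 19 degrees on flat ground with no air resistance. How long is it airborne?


T = 2*v0*sin(theta)/g = 2*93*sin(19°)/9.81 = 6.173 s

6.173 s


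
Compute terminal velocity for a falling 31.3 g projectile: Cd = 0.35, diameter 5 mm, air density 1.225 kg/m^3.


A = pi*(d/2)^2 = pi*(5/2000)^2 = 1.96350e-05 m^2
vt = sqrt(2mg/(Cd*rho*A)) = sqrt(2*0.0313*9.81/(0.35 * 1.225 * 1.96350e-05)) = 270.1 m/s

270.1 m/s


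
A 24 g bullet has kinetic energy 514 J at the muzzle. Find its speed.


v = sqrt(2*E/m) = sqrt(2*514/0.024) = 207 m/s

207 m/s


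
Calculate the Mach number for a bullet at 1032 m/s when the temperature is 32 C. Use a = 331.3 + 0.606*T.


a = 331.3 + 0.606*(32) = 350.692 m/s
M = v/a = 1032/350.692 = 2.943

2.943


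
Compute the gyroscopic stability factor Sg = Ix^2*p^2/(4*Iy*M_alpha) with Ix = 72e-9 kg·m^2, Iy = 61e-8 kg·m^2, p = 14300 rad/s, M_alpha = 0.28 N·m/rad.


Sg = Ix^2 * p^2 / (4 * Iy * M_alpha) = (72e-9)^2 * 14300^2 / (4 * 61e-8 * 0.28) = 1.552

1.552


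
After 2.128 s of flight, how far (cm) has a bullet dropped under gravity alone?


drop = 0.5*g*t^2 = 0.5*9.81*2.128^2 = 22.2117 m ≈ 2221 cm

2221 cm


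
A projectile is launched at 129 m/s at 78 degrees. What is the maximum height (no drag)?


H = (v0*sin(theta))^2 / (2g) = (129*sin(78°))^2 / (2*9.81) = 811.5 m

811.5 m


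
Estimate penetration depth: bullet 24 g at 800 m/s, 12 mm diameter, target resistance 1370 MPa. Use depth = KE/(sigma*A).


A = pi*(d/2)^2 = pi*(12/2)^2 = 113.097 mm^2
E = 0.5*m*v^2 = 0.5*0.024*800^2 = 7680 J
depth = E/(sigma*A) = 7680 J / (1370 MPa * 113.097 mm^2) = 7680/(1370 * 113.097) m = 0.0495665 m ≈ 49.57 mm

49.57 mm


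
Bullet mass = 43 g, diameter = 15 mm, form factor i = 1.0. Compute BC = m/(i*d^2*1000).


BC = m/(i*d^2*1000) = 43/(1.0 * 15^2 * 1000) = 0.0001911

0.0001911


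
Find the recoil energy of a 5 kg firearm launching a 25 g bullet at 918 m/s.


v_r = m_p*v_p/m_gun = 0.025*918/5 = 4.59 m/s, E_r = 0.5*m_gun*v_r^2 = 0.5*5*4.59^2 = 52.67 J

52.67 J


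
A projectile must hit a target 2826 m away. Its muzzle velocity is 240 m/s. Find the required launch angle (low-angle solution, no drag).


sin(2*theta) = R*g/v0^2 = 2826*9.81/240^2 = 0.481303, theta = arcsin(0.481303)/2 = 14.39°

14.39 degrees


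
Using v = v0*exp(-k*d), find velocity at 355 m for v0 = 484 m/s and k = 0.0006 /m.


v = v0*exp(-k*d) = 484*exp(-0.0006*355) = 391.1 m/s

391.1 m/s


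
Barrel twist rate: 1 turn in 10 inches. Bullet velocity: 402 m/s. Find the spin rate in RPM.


twist_m = 10*0.0254 = 0.254 m
spin = v/twist = 402/0.254 = 1582.677 rev/s
RPM = spin*60 = 1582.677*60 ≈ 94961 RPM

94961 RPM


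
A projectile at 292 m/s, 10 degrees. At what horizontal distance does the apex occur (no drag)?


R = v0^2*sin(2*theta)/g = 292^2*sin(2*10°)/9.81 = 2972.68 m
apex_dist = R/2 = 2972.68/2 = 1486 m

1486 m


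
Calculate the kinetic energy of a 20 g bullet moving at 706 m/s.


E = 0.5*m*v^2 = 0.5*0.02*706^2 = 4984 J

4984 J


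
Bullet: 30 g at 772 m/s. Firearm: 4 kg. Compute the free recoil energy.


v_r = m_p*v_p/m_gun = 0.03*772/4 = 5.79 m/s, E_r = 0.5*m_gun*v_r^2 = 0.5*4*5.79^2 = 67.05 J

67.05 J


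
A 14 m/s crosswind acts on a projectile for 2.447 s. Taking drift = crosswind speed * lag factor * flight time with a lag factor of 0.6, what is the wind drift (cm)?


drift = v_wind * lag * t = 14 * 0.6 * 2.447 = 20.5548 m ≈ 2055 cm

2055 cm


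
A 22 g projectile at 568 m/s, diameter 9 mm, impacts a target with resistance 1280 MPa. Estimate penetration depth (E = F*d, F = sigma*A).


A = pi*(d/2)^2 = pi*(9/2)^2 = 63.6173 mm^2
E = 0.5*m*v^2 = 0.5*0.022*568^2 = 3548.86 J
depth = E/(sigma*A) = 3548.86 J / (1280 MPa * 63.6173 mm^2) = 3548.86/(1280 * 63.6173) m = 0.0435817 m ≈ 43.58 mm

43.58 mm


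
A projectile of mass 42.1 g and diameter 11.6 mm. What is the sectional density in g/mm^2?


SD = m/d^2 = 42.1/11.6^2 = 0.3129 g/mm^2

0.3129 g/mm^2


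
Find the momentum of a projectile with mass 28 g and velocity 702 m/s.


p = m*v = 0.028*702 = 19.66 kg·m/s

19.66 kg·m/s


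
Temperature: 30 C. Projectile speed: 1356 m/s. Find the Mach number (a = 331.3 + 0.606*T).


a = 331.3 + 0.606*(30) = 349.48 m/s
M = v/a = 1356/349.48 = 3.88

3.88


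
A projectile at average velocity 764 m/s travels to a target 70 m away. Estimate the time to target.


t = d/v = 70/764 = 0.09162 s

0.09162 s


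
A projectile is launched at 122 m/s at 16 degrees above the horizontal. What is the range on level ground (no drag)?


R = v0^2 * sin(2*theta) / g = 122^2 * sin(2*16°) / 9.81 = 804 m

804 m


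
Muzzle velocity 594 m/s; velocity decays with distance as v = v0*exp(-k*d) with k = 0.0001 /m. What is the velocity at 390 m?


v = v0*exp(-k*d) = 594*exp(-0.0001*390) = 571.3 m/s

571.3 m/s


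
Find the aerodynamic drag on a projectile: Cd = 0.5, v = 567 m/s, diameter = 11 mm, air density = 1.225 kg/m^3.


A = pi*(d/2)^2 = pi*(11/2000)^2 = 9.50332e-05 m^2
Fd = 0.5*Cd*rho*A*v^2 = 0.5*0.5*1.225*9.50332e-05*567^2 = 9.357 N

9.357 N


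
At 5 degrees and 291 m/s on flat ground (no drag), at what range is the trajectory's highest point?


R = v0^2*sin(2*theta)/g = 291^2*sin(2*5°)/9.81 = 1498.95 m
apex_dist = R/2 = 1498.95/2 = 749.5 m

749.5 m


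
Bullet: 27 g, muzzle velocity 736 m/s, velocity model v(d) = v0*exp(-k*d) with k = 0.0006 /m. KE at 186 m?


v = v0*exp(-k*d) = 736*exp(-0.0006*186) = 658.28 m/s
E = 0.5*m*v^2 = 0.5*0.027*658.28^2 = 5850 J

5850 J


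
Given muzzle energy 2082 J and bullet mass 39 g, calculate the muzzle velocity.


v = sqrt(2*E/m) = sqrt(2*2082/0.039) = 326.8 m/s

326.8 m/s


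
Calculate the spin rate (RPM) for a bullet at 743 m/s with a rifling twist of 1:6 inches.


twist_m = 6*0.0254 = 0.1524 m
spin = v/twist = 743/0.1524 = 4875.328 rev/s
RPM = spin*60 = 4875.328*60 ≈ 292520 RPM

292520 RPM


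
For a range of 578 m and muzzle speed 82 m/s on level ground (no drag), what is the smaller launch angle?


sin(2*theta) = R*g/v0^2 = 578*9.81/82^2 = 0.843275, theta = arcsin(0.843275)/2 = 28.74°

28.74 degrees


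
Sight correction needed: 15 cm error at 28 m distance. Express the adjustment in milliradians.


1 mrad subtends 1 cm per 10 m of range, so adj = error_cm / (dist_m / 10) = 15 / (28/10) = 5.357 mrad

5.357 mrad


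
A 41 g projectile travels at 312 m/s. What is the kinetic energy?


E = 0.5*m*v^2 = 0.5*0.041*312^2 = 1996 J

1996 J


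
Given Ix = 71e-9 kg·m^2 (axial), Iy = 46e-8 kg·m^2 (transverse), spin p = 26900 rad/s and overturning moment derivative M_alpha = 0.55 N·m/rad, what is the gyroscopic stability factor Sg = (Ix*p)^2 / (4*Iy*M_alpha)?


Sg = Ix^2 * p^2 / (4 * Iy * M_alpha) = (71e-9)^2 * 26900^2 / (4 * 46e-8 * 0.55) = 3.604

3.604


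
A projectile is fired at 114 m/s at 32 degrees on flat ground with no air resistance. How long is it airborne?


T = 2*v0*sin(theta)/g = 2*114*sin(32°)/9.81 = 12.32 s

12.32 s


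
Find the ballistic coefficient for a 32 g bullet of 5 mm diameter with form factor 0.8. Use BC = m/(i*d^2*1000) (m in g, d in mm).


BC = m/(i*d^2*1000) = 32/(0.8 * 5^2 * 1000) = 0.0016

0.0016


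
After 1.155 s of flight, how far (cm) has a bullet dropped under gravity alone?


drop = 0.5*g*t^2 = 0.5*9.81*1.155^2 = 6.54339 m ≈ 654.3 cm

654.3 cm


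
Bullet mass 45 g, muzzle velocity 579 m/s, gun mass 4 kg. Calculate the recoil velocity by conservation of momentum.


v_recoil = m_p * v_p / m_gun = 0.045 * 579 / 4 = 6.514 m/s

6.514 m/s


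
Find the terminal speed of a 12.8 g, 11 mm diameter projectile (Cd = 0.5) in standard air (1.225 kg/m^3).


A = pi*(d/2)^2 = pi*(11/2000)^2 = 9.50332e-05 m^2
vt = sqrt(2mg/(Cd*rho*A)) = sqrt(2*0.0128*9.81/(0.5 * 1.225 * 9.50332e-05)) = 65.68 m/s

65.68 m/s


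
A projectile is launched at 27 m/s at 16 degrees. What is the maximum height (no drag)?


H = (v0*sin(theta))^2 / (2g) = (27*sin(16°))^2 / (2*9.81) = 2.823 m

2.823 m


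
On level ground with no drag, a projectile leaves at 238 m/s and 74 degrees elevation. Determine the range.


R = v0^2 * sin(2*theta) / g = 238^2 * sin(2*74°) / 9.81 = 3060 m

3060 m


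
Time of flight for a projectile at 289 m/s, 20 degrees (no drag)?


T = 2*v0*sin(theta)/g = 2*289*sin(20°)/9.81 = 20.15 s

20.15 s


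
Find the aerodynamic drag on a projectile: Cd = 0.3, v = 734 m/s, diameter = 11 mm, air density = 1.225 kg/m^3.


A = pi*(d/2)^2 = pi*(11/2000)^2 = 9.50332e-05 m^2
Fd = 0.5*Cd*rho*A*v^2 = 0.5*0.3*1.225*9.50332e-05*734^2 = 9.408 N

9.408 N


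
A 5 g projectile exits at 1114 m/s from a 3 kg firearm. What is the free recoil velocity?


v_recoil = m_p * v_p / m_gun = 0.005 * 1114 / 3 = 1.857 m/s

1.857 m/s


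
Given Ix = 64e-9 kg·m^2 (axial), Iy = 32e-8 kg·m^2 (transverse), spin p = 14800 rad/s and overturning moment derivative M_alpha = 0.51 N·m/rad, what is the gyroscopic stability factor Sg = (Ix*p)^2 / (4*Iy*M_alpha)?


Sg = Ix^2 * p^2 / (4 * Iy * M_alpha) = (64e-9)^2 * 14800^2 / (4 * 32e-8 * 0.51) = 1.374

1.374


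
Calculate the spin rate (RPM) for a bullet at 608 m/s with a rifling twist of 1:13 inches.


twist_m = 13*0.0254 = 0.3302 m
spin = v/twist = 608/0.3302 = 1841.308 rev/s
RPM = spin*60 = 1841.308*60 ≈ 110478 RPM

110478 RPM


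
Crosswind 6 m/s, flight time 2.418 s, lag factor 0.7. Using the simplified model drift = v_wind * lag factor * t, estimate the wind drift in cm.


drift = v_wind * lag * t = 6 * 0.7 * 2.418 = 10.1556 m ≈ 1016 cm

1016 cm


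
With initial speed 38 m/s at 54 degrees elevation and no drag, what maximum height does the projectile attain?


H = (v0*sin(theta))^2 / (2g) = (38*sin(54°))^2 / (2*9.81) = 48.17 m

48.17 m


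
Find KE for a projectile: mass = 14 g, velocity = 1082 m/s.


E = 0.5*m*v^2 = 0.5*0.014*1082^2 = 8195 J

8195 J


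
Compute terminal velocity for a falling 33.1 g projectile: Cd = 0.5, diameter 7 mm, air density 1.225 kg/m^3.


A = pi*(d/2)^2 = pi*(7/2000)^2 = 3.84845e-05 m^2
vt = sqrt(2mg/(Cd*rho*A)) = sqrt(2*0.0331*9.81/(0.5 * 1.225 * 3.84845e-05)) = 166 m/s

166 m/s


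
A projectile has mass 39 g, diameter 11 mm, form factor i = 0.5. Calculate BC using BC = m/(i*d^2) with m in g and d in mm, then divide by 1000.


BC = m/(i*d^2*1000) = 39/(0.5 * 11^2 * 1000) = 0.0006446

0.0006446


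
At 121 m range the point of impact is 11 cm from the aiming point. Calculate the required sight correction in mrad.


1 mrad subtends 1 cm per 10 m of range, so adj = error_cm / (dist_m / 10) = 11 / (121/10) = 0.9091 mrad

0.9091 mrad


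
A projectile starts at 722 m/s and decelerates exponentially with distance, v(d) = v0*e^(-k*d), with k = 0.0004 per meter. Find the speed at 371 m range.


v = v0*exp(-k*d) = 722*exp(-0.0004*371) = 622.4 m/s

622.4 m/s


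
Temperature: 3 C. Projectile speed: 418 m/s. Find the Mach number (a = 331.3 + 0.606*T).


a = 331.3 + 0.606*(3) = 333.118 m/s
M = v/a = 418/333.118 = 1.255

1.255


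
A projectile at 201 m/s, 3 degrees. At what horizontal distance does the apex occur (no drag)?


R = v0^2*sin(2*theta)/g = 201^2*sin(2*3°)/9.81 = 430.485 m
apex_dist = R/2 = 430.485/2 = 215.2 m

215.2 m


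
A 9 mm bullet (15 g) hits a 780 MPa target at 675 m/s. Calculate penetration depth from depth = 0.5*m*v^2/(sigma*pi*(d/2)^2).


A = pi*(d/2)^2 = pi*(9/2)^2 = 63.6173 mm^2
E = 0.5*m*v^2 = 0.5*0.015*675^2 = 3417.19 J
depth = E/(sigma*A) = 3417.19 J / (780 MPa * 63.6173 mm^2) = 3417.19/(780 * 63.6173) m = 0.0688651 m ≈ 68.87 mm

68.87 mm


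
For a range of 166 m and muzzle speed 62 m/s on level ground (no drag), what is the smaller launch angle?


sin(2*theta) = R*g/v0^2 = 166*9.81/62^2 = 0.423637, theta = arcsin(0.423637)/2 = 12.53°

12.53 degrees


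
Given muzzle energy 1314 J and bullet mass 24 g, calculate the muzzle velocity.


v = sqrt(2*E/m) = sqrt(2*1314/0.024) = 330.9 m/s

330.9 m/s


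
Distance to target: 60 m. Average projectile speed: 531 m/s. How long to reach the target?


t = d/v = 60/531 = 0.113 s

0.113 s


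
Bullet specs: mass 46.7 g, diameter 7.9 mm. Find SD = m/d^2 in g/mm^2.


SD = m/d^2 = 46.7/7.9^2 = 0.7483 g/mm^2

0.7483 g/mm^2


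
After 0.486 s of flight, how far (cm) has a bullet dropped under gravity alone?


drop = 0.5*g*t^2 = 0.5*9.81*0.486^2 = 1.15854 m ≈ 115.9 cm

115.9 cm


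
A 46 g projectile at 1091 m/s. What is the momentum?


p = m*v = 0.046*1091 = 50.19 kg·m/s

50.19 kg·m/s


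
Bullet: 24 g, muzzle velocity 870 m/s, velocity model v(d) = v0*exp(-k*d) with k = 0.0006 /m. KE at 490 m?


v = v0*exp(-k*d) = 870*exp(-0.0006*490) = 648.391 m/s
E = 0.5*m*v^2 = 0.5*0.024*648.391^2 = 5045 J

5045 J


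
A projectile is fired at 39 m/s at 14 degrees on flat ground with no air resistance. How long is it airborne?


T = 2*v0*sin(theta)/g = 2*39*sin(14°)/9.81 = 1.924 s

1.924 s


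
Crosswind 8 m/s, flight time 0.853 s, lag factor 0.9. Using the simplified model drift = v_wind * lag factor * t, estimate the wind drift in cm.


drift = v_wind * lag * t = 8 * 0.9 * 0.853 = 6.1416 m ≈ 614.2 cm

614.2 cm


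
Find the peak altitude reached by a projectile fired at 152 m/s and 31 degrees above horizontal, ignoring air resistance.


H = (v0*sin(theta))^2 / (2g) = (152*sin(31°))^2 / (2*9.81) = 312.4 m

312.4 m


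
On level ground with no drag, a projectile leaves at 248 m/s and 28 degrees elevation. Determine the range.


R = v0^2 * sin(2*theta) / g = 248^2 * sin(2*28°) / 9.81 = 5198 m

5198 m


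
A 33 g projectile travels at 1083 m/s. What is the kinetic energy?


E = 0.5*m*v^2 = 0.5*0.033*1083^2 = 19353 J

19353 J


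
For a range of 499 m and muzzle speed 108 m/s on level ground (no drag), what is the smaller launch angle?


sin(2*theta) = R*g/v0^2 = 499*9.81/108^2 = 0.419684, theta = arcsin(0.419684)/2 = 12.41°

12.41 degrees


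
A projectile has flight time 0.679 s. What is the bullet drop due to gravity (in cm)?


drop = 0.5*g*t^2 = 0.5*9.81*0.679^2 = 2.26141 m ≈ 226.1 cm

226.1 cm


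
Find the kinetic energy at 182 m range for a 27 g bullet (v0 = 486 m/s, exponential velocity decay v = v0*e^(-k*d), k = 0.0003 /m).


v = v0*exp(-k*d) = 486*exp(-0.0003*182) = 460.176 m/s
E = 0.5*m*v^2 = 0.5*0.027*460.176^2 = 2859 J

2859 J


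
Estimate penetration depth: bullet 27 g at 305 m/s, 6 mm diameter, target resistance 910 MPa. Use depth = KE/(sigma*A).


A = pi*(d/2)^2 = pi*(6/2)^2 = 28.2743 mm^2
E = 0.5*m*v^2 = 0.5*0.027*305^2 = 1255.84 J
depth = E/(sigma*A) = 1255.84 J / (910 MPa * 28.2743 mm^2) = 1255.84/(910 * 28.2743) m = 0.048809 m ≈ 48.81 mm

48.81 mm


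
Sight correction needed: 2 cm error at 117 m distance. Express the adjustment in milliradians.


1 mrad subtends 1 cm per 10 m of range, so adj = error_cm / (dist_m / 10) = 2 / (117/10) = 0.1709 mrad

0.1709 mrad


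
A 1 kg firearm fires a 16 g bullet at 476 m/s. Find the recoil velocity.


v_recoil = m_p * v_p / m_gun = 0.016 * 476 / 1 = 7.616 m/s

7.616 m/s


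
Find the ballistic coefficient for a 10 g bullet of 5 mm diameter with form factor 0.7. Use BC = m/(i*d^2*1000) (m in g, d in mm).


BC = m/(i*d^2*1000) = 10/(0.7 * 5^2 * 1000) = 0.0005714

0.0005714


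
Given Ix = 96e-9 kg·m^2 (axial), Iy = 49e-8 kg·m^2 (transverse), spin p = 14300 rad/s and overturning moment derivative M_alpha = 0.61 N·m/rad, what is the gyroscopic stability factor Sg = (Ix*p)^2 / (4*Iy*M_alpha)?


Sg = Ix^2 * p^2 / (4 * Iy * M_alpha) = (96e-9)^2 * 14300^2 / (4 * 49e-8 * 0.61) = 1.576

1.576


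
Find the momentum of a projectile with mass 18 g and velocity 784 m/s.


p = m*v = 0.018*784 = 14.11 kg·m/s

14.11 kg·m/s


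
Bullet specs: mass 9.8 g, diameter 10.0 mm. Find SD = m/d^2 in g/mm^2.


SD = m/d^2 = 9.8/10.0^2 = 0.098 g/mm^2

0.098 g/mm^2


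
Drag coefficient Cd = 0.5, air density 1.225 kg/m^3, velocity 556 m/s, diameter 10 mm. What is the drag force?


A = pi*(d/2)^2 = pi*(10/2000)^2 = 7.85398e-05 m^2
Fd = 0.5*Cd*rho*A*v^2 = 0.5*0.5*1.225*7.85398e-05*556^2 = 7.436 N

7.436 N


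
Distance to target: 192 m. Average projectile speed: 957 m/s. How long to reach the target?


t = d/v = 192/957 = 0.2006 s

0.2006 s


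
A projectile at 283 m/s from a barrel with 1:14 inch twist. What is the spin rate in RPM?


twist_m = 14*0.0254 = 0.3556 m
spin = v/twist = 283/0.3556 = 795.838 rev/s
RPM = spin*60 = 795.838*60 ≈ 47750 RPM

47750 RPM


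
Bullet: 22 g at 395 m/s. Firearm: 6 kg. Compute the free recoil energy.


v_r = m_p*v_p/m_gun = 0.022*395/6 = 1.44833 m/s, E_r = 0.5*m_gun*v_r^2 = 0.5*6*1.44833^2 = 6.293 J

6.293 J


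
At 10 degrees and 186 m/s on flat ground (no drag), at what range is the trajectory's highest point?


R = v0^2*sin(2*theta)/g = 186^2*sin(2*10°)/9.81 = 1206.17 m
apex_dist = R/2 = 1206.17/2 = 603.1 m

603.1 m


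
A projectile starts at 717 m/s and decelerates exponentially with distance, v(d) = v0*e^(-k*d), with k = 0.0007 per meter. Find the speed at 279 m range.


v = v0*exp(-k*d) = 717*exp(-0.0007*279) = 589.8 m/s

589.8 m/s


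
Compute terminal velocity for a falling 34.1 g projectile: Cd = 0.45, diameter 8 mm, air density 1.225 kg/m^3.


A = pi*(d/2)^2 = pi*(8/2000)^2 = 5.02655e-05 m^2
vt = sqrt(2mg/(Cd*rho*A)) = sqrt(2*0.0341*9.81/(0.45 * 1.225 * 5.02655e-05)) = 155.4 m/s

155.4 m/s


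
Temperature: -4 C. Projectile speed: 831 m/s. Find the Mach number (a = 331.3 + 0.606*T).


a = 331.3 + 0.606*(-4) = 328.876 m/s
M = v/a = 831/328.876 = 2.527

2.527


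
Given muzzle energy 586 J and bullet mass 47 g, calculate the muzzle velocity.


v = sqrt(2*E/m) = sqrt(2*586/0.047) = 157.9 m/s

157.9 m/s


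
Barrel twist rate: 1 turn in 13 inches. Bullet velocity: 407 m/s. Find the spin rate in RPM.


twist_m = 13*0.0254 = 0.3302 m
spin = v/twist = 407/0.3302 = 1232.586 rev/s
RPM = spin*60 = 1232.586*60 ≈ 73955 RPM

73955 RPM


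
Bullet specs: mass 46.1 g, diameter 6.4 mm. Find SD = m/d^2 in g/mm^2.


SD = m/d^2 = 46.1/6.4^2 = 1.125 g/mm^2

1.125 g/mm^2


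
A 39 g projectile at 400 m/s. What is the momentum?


p = m*v = 0.039*400 = 15.6 kg·m/s

15.6 kg·m/s


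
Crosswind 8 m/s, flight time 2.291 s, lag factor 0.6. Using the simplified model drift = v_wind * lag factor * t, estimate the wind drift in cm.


drift = v_wind * lag * t = 8 * 0.6 * 2.291 = 10.9968 m ≈ 1100 cm

1100 cm


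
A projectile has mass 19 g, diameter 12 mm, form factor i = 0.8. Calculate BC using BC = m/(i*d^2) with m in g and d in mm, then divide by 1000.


BC = m/(i*d^2*1000) = 19/(0.8 * 12^2 * 1000) = 0.0001649

0.0001649


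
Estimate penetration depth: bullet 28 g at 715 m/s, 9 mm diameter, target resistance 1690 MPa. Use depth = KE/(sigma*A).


A = pi*(d/2)^2 = pi*(9/2)^2 = 63.6173 mm^2
E = 0.5*m*v^2 = 0.5*0.028*715^2 = 7157.15 J
depth = E/(sigma*A) = 7157.15 J / (1690 MPa * 63.6173 mm^2) = 7157.15/(1690 * 63.6173) m = 0.06657 m ≈ 66.57 mm

66.57 mm


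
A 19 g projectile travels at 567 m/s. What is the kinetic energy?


E = 0.5*m*v^2 = 0.5*0.019*567^2 = 3054 J

3054 J


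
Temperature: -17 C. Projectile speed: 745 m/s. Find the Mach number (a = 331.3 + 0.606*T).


a = 331.3 + 0.606*(-17) = 320.998 m/s
M = v/a = 745/320.998 = 2.321

2.321


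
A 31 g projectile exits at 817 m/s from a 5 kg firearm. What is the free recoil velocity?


v_recoil = m_p * v_p / m_gun = 0.031 * 817 / 5 = 5.065 m/s

5.065 m/s


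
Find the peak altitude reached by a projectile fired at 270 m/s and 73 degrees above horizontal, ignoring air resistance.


H = (v0*sin(theta))^2 / (2g) = (270*sin(73°))^2 / (2*9.81) = 3398 m

3398 m


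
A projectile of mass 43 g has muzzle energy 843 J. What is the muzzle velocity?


v = sqrt(2*E/m) = sqrt(2*843/0.043) = 198 m/s

198 m/s


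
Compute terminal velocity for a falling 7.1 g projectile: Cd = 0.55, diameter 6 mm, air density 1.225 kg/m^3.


A = pi*(d/2)^2 = pi*(6/2000)^2 = 2.82743e-05 m^2
vt = sqrt(2mg/(Cd*rho*A)) = sqrt(2*0.0071*9.81/(0.55 * 1.225 * 2.82743e-05)) = 85.51 m/s

85.51 m/s


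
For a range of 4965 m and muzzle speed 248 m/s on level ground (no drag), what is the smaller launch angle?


sin(2*theta) = R*g/v0^2 = 4965*9.81/248^2 = 0.791927, theta = arcsin(0.791927)/2 = 26.18°

26.18 degrees


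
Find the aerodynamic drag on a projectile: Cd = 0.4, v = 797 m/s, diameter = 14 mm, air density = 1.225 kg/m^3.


A = pi*(d/2)^2 = pi*(14/2000)^2 = 1.53938e-04 m^2
Fd = 0.5*Cd*rho*A*v^2 = 0.5*0.4*1.225*1.53938e-04*797^2 = 23.96 N

23.96 N


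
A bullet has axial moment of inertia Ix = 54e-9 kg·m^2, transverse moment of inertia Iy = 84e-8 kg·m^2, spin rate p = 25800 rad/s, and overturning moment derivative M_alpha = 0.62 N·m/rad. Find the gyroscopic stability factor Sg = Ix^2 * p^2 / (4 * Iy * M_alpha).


Sg = Ix^2 * p^2 / (4 * Iy * M_alpha) = (54e-9)^2 * 25800^2 / (4 * 84e-8 * 0.62) = 0.9317

0.9317


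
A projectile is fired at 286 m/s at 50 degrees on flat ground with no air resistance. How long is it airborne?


T = 2*v0*sin(theta)/g = 2*286*sin(50°)/9.81 = 44.67 s

44.67 s


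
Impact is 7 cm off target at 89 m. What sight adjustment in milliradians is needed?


1 mrad subtends 1 cm per 10 m of range, so adj = error_cm / (dist_m / 10) = 7 / (89/10) = 0.7865 mrad

0.7865 mrad


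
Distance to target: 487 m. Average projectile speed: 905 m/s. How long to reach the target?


t = d/v = 487/905 = 0.5381 s

0.5381 s


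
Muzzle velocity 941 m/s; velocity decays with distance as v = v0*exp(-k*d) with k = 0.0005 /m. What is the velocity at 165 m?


v = v0*exp(-k*d) = 941*exp(-0.0005*165) = 866.5 m/s

866.5 m/s


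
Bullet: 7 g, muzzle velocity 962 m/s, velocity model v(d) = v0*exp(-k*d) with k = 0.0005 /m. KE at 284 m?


v = v0*exp(-k*d) = 962*exp(-0.0005*284) = 834.652 m/s
E = 0.5*m*v^2 = 0.5*0.007*834.652^2 = 2438 J

2438 J


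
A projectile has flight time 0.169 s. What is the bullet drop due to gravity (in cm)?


drop = 0.5*g*t^2 = 0.5*9.81*0.169^2 = 0.140092 m ≈ 14.01 cm

14.01 cm


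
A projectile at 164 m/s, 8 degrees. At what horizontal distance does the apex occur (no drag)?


R = v0^2*sin(2*theta)/g = 164^2*sin(2*8°)/9.81 = 755.713 m
apex_dist = R/2 = 755.713/2 = 377.9 m

377.9 m


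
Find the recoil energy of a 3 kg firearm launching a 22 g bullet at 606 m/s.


v_r = m_p*v_p/m_gun = 0.022*606/3 = 4.444 m/s, E_r = 0.5*m_gun*v_r^2 = 0.5*3*4.444^2 = 29.62 J

29.62 J


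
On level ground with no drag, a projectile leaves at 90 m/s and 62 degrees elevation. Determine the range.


R = v0^2 * sin(2*theta) / g = 90^2 * sin(2*62°) / 9.81 = 684.5 m

684.5 m


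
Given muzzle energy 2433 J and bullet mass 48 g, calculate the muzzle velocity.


v = sqrt(2*E/m) = sqrt(2*2433/0.048) = 318.4 m/s

318.4 m/s


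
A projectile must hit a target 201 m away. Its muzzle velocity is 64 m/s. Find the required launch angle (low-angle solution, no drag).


sin(2*theta) = R*g/v0^2 = 201*9.81/64^2 = 0.481399, theta = arcsin(0.481399)/2 = 14.39°

14.39 degrees


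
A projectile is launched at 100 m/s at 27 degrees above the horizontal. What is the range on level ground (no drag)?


R = v0^2 * sin(2*theta) / g = 100^2 * sin(2*27°) / 9.81 = 824.7 m

824.7 m


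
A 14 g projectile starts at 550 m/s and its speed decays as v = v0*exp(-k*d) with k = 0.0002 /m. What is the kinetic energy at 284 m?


v = v0*exp(-k*d) = 550*exp(-0.0002*284) = 519.631 m/s
E = 0.5*m*v^2 = 0.5*0.014*519.631^2 = 1890 J

1890 J


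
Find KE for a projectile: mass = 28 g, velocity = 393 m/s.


E = 0.5*m*v^2 = 0.5*0.028*393^2 = 2162 J

2162 J


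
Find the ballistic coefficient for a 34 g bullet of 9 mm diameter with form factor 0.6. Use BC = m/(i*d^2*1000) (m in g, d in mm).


BC = m/(i*d^2*1000) = 34/(0.6 * 9^2 * 1000) = 0.0006996

0.0006996


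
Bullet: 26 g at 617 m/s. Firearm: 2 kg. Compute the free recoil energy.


v_r = m_p*v_p/m_gun = 0.026*617/2 = 8.021 m/s, E_r = 0.5*m_gun*v_r^2 = 0.5*2*8.021^2 = 64.34 J

64.34 J


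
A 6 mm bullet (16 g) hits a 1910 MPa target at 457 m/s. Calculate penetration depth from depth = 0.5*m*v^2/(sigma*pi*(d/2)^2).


A = pi*(d/2)^2 = pi*(6/2)^2 = 28.2743 mm^2
E = 0.5*m*v^2 = 0.5*0.016*457^2 = 1670.79 J
depth = E/(sigma*A) = 1670.79 J / (1910 MPa * 28.2743 mm^2) = 1670.79/(1910 * 28.2743) m = 0.0309383 m ≈ 30.94 mm

30.94 mm


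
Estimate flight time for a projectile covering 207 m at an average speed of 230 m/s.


t = d/v = 207/230 = 0.9 s

0.9 s


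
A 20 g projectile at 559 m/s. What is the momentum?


p = m*v = 0.02*559 = 11.18 kg·m/s

11.18 kg·m/s


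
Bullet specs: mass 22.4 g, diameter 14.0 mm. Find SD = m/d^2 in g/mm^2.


SD = m/d^2 = 22.4/14.0^2 = 0.1143 g/mm^2

0.1143 g/mm^2


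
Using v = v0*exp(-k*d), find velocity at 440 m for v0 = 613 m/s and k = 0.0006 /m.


v = v0*exp(-k*d) = 613*exp(-0.0006*440) = 470.8 m/s

470.8 m/s


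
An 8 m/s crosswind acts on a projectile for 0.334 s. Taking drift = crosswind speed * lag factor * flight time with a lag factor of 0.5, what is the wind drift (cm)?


drift = v_wind * lag * t = 8 * 0.5 * 0.334 = 1.336 m ≈ 133.6 cm

133.6 cm


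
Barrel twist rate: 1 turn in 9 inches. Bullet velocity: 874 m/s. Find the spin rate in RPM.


twist_m = 9*0.0254 = 0.2286 m
spin = v/twist = 874/0.2286 = 3823.272 rev/s
RPM = spin*60 = 3823.272*60 ≈ 229396 RPM

229396 RPM


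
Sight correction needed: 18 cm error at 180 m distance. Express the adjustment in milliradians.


1 mrad subtends 1 cm per 10 m of range, so adj = error_cm / (dist_m / 10) = 18 / (180/10) = 1 mrad

1 mrad


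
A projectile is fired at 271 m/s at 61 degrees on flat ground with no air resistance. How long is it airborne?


T = 2*v0*sin(theta)/g = 2*271*sin(61°)/9.81 = 48.32 s

48.32 s


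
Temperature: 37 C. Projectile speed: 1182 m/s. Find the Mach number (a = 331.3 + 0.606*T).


a = 331.3 + 0.606*(37) = 353.722 m/s
M = v/a = 1182/353.722 = 3.342

3.342


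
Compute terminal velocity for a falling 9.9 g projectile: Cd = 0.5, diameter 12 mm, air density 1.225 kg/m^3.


A = pi*(d/2)^2 = pi*(12/2000)^2 = 1.13097e-04 m^2
vt = sqrt(2mg/(Cd*rho*A)) = sqrt(2*0.0099*9.81/(0.5 * 1.225 * 1.13097e-04)) = 52.95 m/s

52.95 m/s


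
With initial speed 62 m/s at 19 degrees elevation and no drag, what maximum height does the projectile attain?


H = (v0*sin(theta))^2 / (2g) = (62*sin(19°))^2 / (2*9.81) = 20.77 m

20.77 m


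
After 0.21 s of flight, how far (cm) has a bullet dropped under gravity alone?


drop = 0.5*g*t^2 = 0.5*9.81*0.21^2 = 0.21631 m ≈ 21.63 cm

21.63 cm


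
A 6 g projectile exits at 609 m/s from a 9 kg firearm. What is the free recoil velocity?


v_recoil = m_p * v_p / m_gun = 0.006 * 609 / 9 = 0.406 m/s

0.406 m/s


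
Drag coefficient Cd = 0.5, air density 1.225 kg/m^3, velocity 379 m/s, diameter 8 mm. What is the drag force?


A = pi*(d/2)^2 = pi*(8/2000)^2 = 5.02655e-05 m^2
Fd = 0.5*Cd*rho*A*v^2 = 0.5*0.5*1.225*5.02655e-05*379^2 = 2.211 N

2.211 N


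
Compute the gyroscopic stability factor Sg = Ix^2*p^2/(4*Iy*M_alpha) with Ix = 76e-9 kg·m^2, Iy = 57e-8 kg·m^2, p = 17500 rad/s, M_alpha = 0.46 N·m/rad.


Sg = Ix^2 * p^2 / (4 * Iy * M_alpha) = (76e-9)^2 * 17500^2 / (4 * 57e-8 * 0.46) = 1.687

1.687


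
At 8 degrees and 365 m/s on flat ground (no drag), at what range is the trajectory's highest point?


R = v0^2*sin(2*theta)/g = 365^2*sin(2*8°)/9.81 = 3743.3 m
apex_dist = R/2 = 3743.3/2 = 1872 m

1872 m


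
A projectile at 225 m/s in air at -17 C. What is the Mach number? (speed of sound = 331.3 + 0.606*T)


a = 331.3 + 0.606*(-17) = 320.998 m/s
M = v/a = 225/320.998 = 0.7009

0.7009


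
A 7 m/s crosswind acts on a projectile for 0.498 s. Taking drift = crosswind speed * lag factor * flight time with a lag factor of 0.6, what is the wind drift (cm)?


drift = v_wind * lag * t = 7 * 0.6 * 0.498 = 2.0916 m ≈ 209.2 cm

209.2 cm


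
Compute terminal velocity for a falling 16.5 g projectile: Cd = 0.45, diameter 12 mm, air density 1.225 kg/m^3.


A = pi*(d/2)^2 = pi*(12/2000)^2 = 1.13097e-04 m^2
vt = sqrt(2mg/(Cd*rho*A)) = sqrt(2*0.0165*9.81/(0.45 * 1.225 * 1.13097e-04)) = 72.06 m/s

72.06 m/s


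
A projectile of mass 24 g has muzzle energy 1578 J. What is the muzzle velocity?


v = sqrt(2*E/m) = sqrt(2*1578/0.024) = 362.6 m/s

362.6 m/s


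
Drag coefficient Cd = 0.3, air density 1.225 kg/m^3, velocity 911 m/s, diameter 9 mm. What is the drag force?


A = pi*(d/2)^2 = pi*(9/2000)^2 = 6.36173e-05 m^2
Fd = 0.5*Cd*rho*A*v^2 = 0.5*0.3*1.225*6.36173e-05*911^2 = 9.702 N

9.702 N


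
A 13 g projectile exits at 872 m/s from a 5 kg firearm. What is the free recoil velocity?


v_recoil = m_p * v_p / m_gun = 0.013 * 872 / 5 = 2.267 m/s

2.267 m/s


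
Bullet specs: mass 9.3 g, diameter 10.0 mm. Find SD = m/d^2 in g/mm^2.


SD = m/d^2 = 9.3/10.0^2 = 0.093 g/mm^2

0.093 g/mm^2


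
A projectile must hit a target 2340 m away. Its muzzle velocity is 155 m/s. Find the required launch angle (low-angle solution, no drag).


sin(2*theta) = R*g/v0^2 = 2340*9.81/155^2 = 0.95548, theta = arcsin(0.95548)/2 = 36.42°

36.42 degrees


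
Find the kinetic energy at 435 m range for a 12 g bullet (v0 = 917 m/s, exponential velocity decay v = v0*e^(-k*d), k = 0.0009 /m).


v = v0*exp(-k*d) = 917*exp(-0.0009*435) = 619.931 m/s
E = 0.5*m*v^2 = 0.5*0.012*619.931^2 = 2306 J

2306 J


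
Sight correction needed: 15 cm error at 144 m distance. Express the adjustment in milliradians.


1 mrad subtends 1 cm per 10 m of range, so adj = error_cm / (dist_m / 10) = 15 / (144/10) = 1.042 mrad

1.042 mrad


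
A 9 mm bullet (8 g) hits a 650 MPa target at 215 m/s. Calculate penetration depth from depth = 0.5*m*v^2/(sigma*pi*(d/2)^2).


A = pi*(d/2)^2 = pi*(9/2)^2 = 63.6173 mm^2
E = 0.5*m*v^2 = 0.5*0.008*215^2 = 184.9 J
depth = E/(sigma*A) = 184.9 J / (650 MPa * 63.6173 mm^2) = 184.9/(650 * 63.6173) m = 0.00447145 m ≈ 4.471 mm

4.471 mm


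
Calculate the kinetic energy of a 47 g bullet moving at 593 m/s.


E = 0.5*m*v^2 = 0.5*0.047*593^2 = 8264 J

8264 J


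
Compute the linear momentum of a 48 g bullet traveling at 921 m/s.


p = m*v = 0.048*921 = 44.21 kg·m/s

44.21 kg·m/s


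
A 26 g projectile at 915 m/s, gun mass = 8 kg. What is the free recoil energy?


v_r = m_p*v_p/m_gun = 0.026*915/8 = 2.97375 m/s, E_r = 0.5*m_gun*v_r^2 = 0.5*8*2.97375^2 = 35.37 J

35.37 J


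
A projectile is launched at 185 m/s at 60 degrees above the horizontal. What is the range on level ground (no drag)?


R = v0^2 * sin(2*theta) / g = 185^2 * sin(2*60°) / 9.81 = 3021 m

3021 m


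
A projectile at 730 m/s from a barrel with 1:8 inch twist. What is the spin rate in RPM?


twist_m = 8*0.0254 = 0.2032 m
spin = v/twist = 730/0.2032 = 3592.52 rev/s
RPM = spin*60 = 3592.52*60 ≈ 215551 RPM

215551 RPM


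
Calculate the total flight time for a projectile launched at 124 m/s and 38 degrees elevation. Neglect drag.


T = 2*v0*sin(theta)/g = 2*124*sin(38°)/9.81 = 15.56 s

15.56 s


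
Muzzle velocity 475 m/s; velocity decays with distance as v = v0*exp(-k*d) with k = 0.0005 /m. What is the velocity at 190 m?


v = v0*exp(-k*d) = 475*exp(-0.0005*190) = 432 m/s

432 m/s


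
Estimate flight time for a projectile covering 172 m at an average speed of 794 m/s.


t = d/v = 172/794 = 0.2166 s

0.2166 s


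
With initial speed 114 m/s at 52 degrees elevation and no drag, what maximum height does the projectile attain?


H = (v0*sin(theta))^2 / (2g) = (114*sin(52°))^2 / (2*9.81) = 411.3 m

411.3 m


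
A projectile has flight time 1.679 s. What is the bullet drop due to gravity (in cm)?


drop = 0.5*g*t^2 = 0.5*9.81*1.679^2 = 13.8274 m ≈ 1383 cm

1383 cm
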